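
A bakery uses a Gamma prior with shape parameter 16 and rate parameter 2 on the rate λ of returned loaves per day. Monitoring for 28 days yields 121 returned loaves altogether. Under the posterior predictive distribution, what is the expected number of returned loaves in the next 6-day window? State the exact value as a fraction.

137/5

Total count 121 over total exposure 28 days.
By Gamma–Poisson conjugacy, the posterior is Gamma(α + Σx, β + Σt) = Gamma(16 + 121, 2 + 28) = Gamma(137, 30).
Predictive mean over a 6-day window = T·E[λ|data] = 6·137/30 = 137/5.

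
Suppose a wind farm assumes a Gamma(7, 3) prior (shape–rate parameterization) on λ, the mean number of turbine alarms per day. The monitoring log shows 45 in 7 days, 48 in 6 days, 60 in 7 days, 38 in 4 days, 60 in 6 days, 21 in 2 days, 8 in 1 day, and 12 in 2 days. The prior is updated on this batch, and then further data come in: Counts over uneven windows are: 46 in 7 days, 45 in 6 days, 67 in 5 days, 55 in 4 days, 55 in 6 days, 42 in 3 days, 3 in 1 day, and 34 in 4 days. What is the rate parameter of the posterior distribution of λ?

Total count: 45 + 48 + 60 + 38 + 60 + 21 + 8 + 12 = 292.
Total exposure: 7 + 6 + 7 + 4 + 6 + 2 + 1 + 2 = 35 days.
After the first batch: Gamma(7 + 292, 3 + 35) = Gamma(299, 38).
Total count: 46 + 45 + 67 + 55 + 55 + 42 + 3 + 34 = 347.
Total exposure: 7 + 6 + 5 + 4 + 6 + 3 + 1 + 4 = 36 days.
After the second batch: Gamma(299 + 347, 38 + 36) = Gamma(646, 74).

74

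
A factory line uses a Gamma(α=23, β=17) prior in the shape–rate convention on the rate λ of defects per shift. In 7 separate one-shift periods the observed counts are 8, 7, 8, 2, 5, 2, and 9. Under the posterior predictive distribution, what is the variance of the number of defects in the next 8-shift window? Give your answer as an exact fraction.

256/9

Total count: 8 + 7 + 8 + 2 + 5 + 2 + 9 = 41.
Total exposure: 7 shifts.
Posterior: α' = 23 + 41 = 64, β' = 17 + 7 = 24.
The posterior predictive for a window of length T is Negative Binomial with variance T·α'·(β'+T)/β'² = 8·64·32/576 = 256/9.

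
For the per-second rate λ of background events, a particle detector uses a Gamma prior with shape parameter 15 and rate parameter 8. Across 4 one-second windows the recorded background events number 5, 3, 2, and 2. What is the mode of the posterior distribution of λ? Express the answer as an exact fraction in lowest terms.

Total count: 5 + 3 + 2 + 2 = 12.
Total exposure: 4 seconds.
The Gamma prior is conjugate for the Poisson rate, so λ | data ~ Gamma(15+12, 8+4) = Gamma(27, 12).
Posterior mode = (α'−1)/β' = 26/12 = 13/6.

13/6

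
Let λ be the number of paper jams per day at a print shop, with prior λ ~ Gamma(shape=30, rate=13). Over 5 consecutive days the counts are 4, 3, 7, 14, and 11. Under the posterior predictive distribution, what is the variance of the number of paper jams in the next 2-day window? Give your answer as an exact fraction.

Total count: 4 + 3 + 7 + 14 + 11 = 39.
Total exposure: 5 days.
Posterior: α' = 30 + 39 = 69, β' = 13 + 5 = 18.
The posterior predictive for a window of length T is Negative Binomial with variance T·α'·(β'+T)/β'² = 2·69·20/324 = 230/27.

230/27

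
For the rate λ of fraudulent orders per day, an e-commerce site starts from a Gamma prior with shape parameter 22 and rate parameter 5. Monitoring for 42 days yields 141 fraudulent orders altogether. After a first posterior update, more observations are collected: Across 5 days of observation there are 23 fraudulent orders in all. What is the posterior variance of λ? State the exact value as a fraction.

93/1352

Total count 141 over total exposure 42 days.
After the first batch: Gamma(22 + 141, 5 + 42) = Gamma(163, 47).
Total count 23 over total exposure 5 days.
After the second batch: Gamma(163 + 23, 47 + 5) = Gamma(186, 52).
Posterior variance = α'/β'² = 186/2704 = 93/1352.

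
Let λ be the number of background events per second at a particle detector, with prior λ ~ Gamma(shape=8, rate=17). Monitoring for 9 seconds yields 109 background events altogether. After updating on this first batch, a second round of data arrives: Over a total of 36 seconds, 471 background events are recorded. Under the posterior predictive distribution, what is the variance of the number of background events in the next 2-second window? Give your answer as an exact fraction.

Total count 109 over total exposure 9 seconds.
After the first batch: Gamma(8 + 109, 17 + 9) = Gamma(117, 26).
Total count 471 over total exposure 36 seconds.
After the second batch: Gamma(117 + 471, 26 + 36) = Gamma(588, 62).
The posterior predictive for a window of length T is Negative Binomial with variance T·α'·(β'+T)/β'² = 2·588·64/3844 = 18816/961.

18816/961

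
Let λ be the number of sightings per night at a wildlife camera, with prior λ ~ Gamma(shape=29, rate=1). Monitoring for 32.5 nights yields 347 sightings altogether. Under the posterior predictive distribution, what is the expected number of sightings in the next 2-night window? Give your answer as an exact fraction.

Total count 347 over total exposure 32.5 nights.
Gamma(α, β) with Poisson data over total exposure Σt gives posterior Gamma(α+Σx, β+Σt) = Gamma(376, 67/2).
Predictive mean over a 2-night window = T·E[λ|data] = 2·376/(67/2) = 1504/67.

1504/67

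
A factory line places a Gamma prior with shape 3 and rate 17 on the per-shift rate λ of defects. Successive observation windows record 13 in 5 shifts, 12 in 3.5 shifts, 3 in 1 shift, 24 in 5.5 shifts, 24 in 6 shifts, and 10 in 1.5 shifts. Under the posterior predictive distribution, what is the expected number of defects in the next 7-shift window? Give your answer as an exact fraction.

Total count: 13 + 12 + 3 + 24 + 24 + 10 = 86.
Total exposure: 5 + 3.5 + 1 + 5.5 + 6 + 1.5 = 22.5 shifts.
Gamma(α, β) with Poisson data over total exposure Σt gives posterior Gamma(α+Σx, β+Σt) = Gamma(89, 79/2).
Predictive mean over a 7-shift window = T·E[λ|data] = 7·89/(79/2) = 1246/79.

1246/79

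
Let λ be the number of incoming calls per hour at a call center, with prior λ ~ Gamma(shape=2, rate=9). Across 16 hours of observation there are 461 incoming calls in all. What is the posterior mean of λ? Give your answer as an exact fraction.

Total count 461 over total exposure 16 hours.
Conjugate update: add total count to the shape and total exposure to the rate, giving Gamma(463, 25).
Posterior mean = α'/β' = 463/25.

463/25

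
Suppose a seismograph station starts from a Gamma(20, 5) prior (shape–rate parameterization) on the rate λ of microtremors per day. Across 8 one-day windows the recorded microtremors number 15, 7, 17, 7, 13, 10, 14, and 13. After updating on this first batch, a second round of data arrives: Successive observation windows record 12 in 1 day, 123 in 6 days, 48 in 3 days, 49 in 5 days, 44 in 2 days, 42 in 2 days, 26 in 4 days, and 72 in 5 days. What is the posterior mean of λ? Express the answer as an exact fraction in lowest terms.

532/41

Total count: 15 + 7 + 17 + 7 + 13 + 10 + 14 + 13 = 96.
Total exposure: 8 days.
After the first batch: Gamma(20 + 96, 5 + 8) = Gamma(116, 13).
Total count: 12 + 123 + 48 + 49 + 44 + 42 + 26 + 72 = 416.
Total exposure: 1 + 6 + 3 + 5 + 2 + 2 + 4 + 5 = 28 days.
After the second batch: Gamma(116 + 416, 13 + 28) = Gamma(532, 41).
Posterior mean = α'/β' = 532/41.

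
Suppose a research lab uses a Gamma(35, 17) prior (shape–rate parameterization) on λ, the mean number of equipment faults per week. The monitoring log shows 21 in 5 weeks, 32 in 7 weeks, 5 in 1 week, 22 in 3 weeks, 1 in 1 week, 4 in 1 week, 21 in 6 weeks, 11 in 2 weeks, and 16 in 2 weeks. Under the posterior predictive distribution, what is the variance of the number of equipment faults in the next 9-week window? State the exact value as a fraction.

Total count: 21 + 32 + 5 + 22 + 1 + 4 + 21 + 11 + 16 = 133.
Total exposure: 5 + 7 + 1 + 3 + 1 + 1 + 6 + 2 + 2 = 28 weeks.
Gamma(α, β) with Poisson data over total exposure Σt gives posterior Gamma(α+Σx, β+Σt) = Gamma(168, 45).
The posterior predictive for a window of length T is Negative Binomial with variance T·α'·(β'+T)/β'² = 9·168·54/2025 = 1008/25.

1008/25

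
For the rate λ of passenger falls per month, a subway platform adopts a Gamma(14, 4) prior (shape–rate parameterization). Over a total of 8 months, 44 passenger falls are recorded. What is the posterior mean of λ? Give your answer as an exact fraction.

Total count 44 over total exposure 8 months.
By Gamma–Poisson conjugacy, the posterior is Gamma(α + Σx, β + Σt) = Gamma(14 + 44, 4 + 8) = Gamma(58, 12).
Posterior mean = α'/β' = 58/12 = 29/6.

29/6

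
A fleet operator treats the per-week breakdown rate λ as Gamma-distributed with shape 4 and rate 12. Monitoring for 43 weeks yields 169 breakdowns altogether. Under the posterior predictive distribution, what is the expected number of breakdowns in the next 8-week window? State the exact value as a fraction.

Total count 169 over total exposure 43 weeks.
The Gamma prior is conjugate for the Poisson rate, so λ | data ~ Gamma(4+169, 12+43) = Gamma(173, 55).
Predictive mean over an 8-week window = T·E[λ|data] = 8·173/55 = 1384/55.

1384/55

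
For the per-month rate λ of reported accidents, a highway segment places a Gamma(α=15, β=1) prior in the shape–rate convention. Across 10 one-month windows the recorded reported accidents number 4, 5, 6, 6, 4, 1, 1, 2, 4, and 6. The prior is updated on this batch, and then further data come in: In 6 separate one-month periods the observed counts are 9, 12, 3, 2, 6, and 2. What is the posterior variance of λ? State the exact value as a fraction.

Total count: 4 + 5 + 6 + 6 + 4 + 1 + 1 + 2 + 4 + 6 = 39.
Total exposure: 10 months.
After the first batch: Gamma(15 + 39, 1 + 10) = Gamma(54, 11).
Total count: 9 + 12 + 3 + 2 + 6 + 2 = 34.
Total exposure: 6 months.
After the second batch: Gamma(54 + 34, 11 + 6) = Gamma(88, 17).
Posterior variance = α'/β'² = 88/289.

88/289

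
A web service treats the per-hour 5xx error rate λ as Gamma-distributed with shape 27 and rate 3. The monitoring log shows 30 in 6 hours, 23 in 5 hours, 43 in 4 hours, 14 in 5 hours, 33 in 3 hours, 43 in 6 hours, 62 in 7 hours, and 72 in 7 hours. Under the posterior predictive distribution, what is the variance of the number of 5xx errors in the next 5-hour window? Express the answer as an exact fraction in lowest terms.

88485/2116

Total count: 30 + 23 + 43 + 14 + 33 + 43 + 62 + 72 = 320.
Total exposure: 6 + 5 + 4 + 5 + 3 + 6 + 7 + 7 = 43 hours.
Conjugate update: add total count to the shape and total exposure to the rate, giving Gamma(347, 46).
The posterior predictive for a window of length T is Negative Binomial with variance T·α'·(β'+T)/β'² = 5·347·51/2116 = 88485/2116.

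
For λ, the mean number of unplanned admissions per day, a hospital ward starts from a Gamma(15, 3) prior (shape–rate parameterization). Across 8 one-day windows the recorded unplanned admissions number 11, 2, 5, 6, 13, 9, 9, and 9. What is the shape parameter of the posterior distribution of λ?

79

Total count: 11 + 2 + 5 + 6 + 13 + 9 + 9 + 9 = 64.
Total exposure: 8 days.
The Gamma prior is conjugate for the Poisson rate, so λ | data ~ Gamma(15+64, 3+8) = Gamma(79, 11).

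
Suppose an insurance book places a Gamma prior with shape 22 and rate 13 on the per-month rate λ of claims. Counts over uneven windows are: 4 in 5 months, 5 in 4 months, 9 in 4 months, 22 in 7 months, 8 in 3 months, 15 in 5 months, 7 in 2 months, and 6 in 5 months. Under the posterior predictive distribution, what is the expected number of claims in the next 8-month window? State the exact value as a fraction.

49/3

Total count: 4 + 5 + 9 + 22 + 8 + 15 + 7 + 6 = 76.
Total exposure: 5 + 4 + 4 + 7 + 3 + 5 + 2 + 5 = 35 months.
Conjugate update: add total count to the shape and total exposure to the rate, giving Gamma(98, 48).
Predictive mean over an 8-month window = T·E[λ|data] = 8·98/48 = 49/3.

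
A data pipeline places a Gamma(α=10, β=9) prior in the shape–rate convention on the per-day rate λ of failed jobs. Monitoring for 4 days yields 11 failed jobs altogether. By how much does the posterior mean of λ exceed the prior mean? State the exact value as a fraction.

59/117

Total count 11 over total exposure 4 days.
By Gamma–Poisson conjugacy, the posterior is Gamma(α + Σx, β + Σt) = Gamma(10 + 11, 9 + 4) = Gamma(21, 13).
Posterior mean = 21/13 = 21/13; prior mean = 10/9 = 10/9. Difference = 21/13 − 10/9 = 59/117.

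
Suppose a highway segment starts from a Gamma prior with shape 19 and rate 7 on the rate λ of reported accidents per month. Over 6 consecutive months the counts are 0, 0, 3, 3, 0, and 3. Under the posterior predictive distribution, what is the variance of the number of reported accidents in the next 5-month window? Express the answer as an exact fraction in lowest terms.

Total count: 0 + 0 + 3 + 3 + 0 + 3 = 9.
Total exposure: 6 months.
Posterior: α' = 19 + 9 = 28, β' = 7 + 6 = 13.
The posterior predictive for a window of length T is Negative Binomial with variance T·α'·(β'+T)/β'² = 5·28·18/169 = 2520/169.

2520/169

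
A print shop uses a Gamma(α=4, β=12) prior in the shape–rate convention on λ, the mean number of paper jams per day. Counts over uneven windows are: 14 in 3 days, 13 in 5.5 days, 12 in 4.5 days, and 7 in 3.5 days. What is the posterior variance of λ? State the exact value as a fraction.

200/3249

Total count: 14 + 13 + 12 + 7 = 46.
Total exposure: 3 + 5.5 + 4.5 + 3.5 = 16.5 days.
The Gamma prior is conjugate for the Poisson rate, so λ | data ~ Gamma(4+46, 12+16.5) = Gamma(50, 57/2).
Posterior variance = α'/β'² = 50/(3249/4) = 200/3249.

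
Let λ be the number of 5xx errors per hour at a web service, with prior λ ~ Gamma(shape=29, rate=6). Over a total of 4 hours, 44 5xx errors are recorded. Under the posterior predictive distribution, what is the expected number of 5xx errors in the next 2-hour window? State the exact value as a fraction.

73/5

Total count 44 over total exposure 4 hours.
By Gamma–Poisson conjugacy, the posterior is Gamma(α + Σx, β + Σt) = Gamma(29 + 44, 6 + 4) = Gamma(73, 10).
Predictive mean over a 2-hour window = T·E[λ|data] = 2·73/10 = 73/5.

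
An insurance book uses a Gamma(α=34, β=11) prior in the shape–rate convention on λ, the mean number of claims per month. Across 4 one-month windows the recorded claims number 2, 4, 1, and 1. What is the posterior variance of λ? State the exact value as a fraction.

Total count: 2 + 4 + 1 + 1 = 8.
Total exposure: 4 months.
By Gamma–Poisson conjugacy, the posterior is Gamma(α + Σx, β + Σt) = Gamma(34 + 8, 11 + 4) = Gamma(42, 15).
Posterior variance = α'/β'² = 42/225 = 14/75.

14/75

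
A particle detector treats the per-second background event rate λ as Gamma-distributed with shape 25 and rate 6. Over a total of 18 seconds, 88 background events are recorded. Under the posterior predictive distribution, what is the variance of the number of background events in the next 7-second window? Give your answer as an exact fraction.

24521/576

Total count 88 over total exposure 18 seconds.
Conjugate update: add total count to the shape and total exposure to the rate, giving Gamma(113, 24).
The posterior predictive for a window of length T is Negative Binomial with variance T·α'·(β'+T)/β'² = 7·113·31/576 = 24521/576.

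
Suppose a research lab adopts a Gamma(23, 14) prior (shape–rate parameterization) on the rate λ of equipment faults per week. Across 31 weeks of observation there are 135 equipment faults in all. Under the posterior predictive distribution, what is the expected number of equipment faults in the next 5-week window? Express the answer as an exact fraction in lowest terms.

Total count 135 over total exposure 31 weeks.
Conjugate update: add total count to the shape and total exposure to the rate, giving Gamma(158, 45).
Predictive mean over a 5-week window = T·E[λ|data] = 5·158/45 = 158/9.

158/9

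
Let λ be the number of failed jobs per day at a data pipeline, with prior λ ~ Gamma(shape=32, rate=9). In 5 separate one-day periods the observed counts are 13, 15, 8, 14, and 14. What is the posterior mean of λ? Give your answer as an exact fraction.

Total count: 13 + 15 + 8 + 14 + 14 = 64.
Total exposure: 5 days.
The Gamma prior is conjugate for the Poisson rate, so λ | data ~ Gamma(32+64, 9+5) = Gamma(96, 14).
Posterior mean = α'/β' = 96/14 = 48/7.

48/7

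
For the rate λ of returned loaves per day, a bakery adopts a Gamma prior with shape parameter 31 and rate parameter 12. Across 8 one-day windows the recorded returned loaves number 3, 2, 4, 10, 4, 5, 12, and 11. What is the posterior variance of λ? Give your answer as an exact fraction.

41/200

Total count: 3 + 2 + 4 + 10 + 4 + 5 + 12 + 11 = 51.
Total exposure: 8 days.
Gamma(α, β) with Poisson data over total exposure Σt gives posterior Gamma(α+Σx, β+Σt) = Gamma(82, 20).
Posterior variance = α'/β'² = 82/400 = 41/200.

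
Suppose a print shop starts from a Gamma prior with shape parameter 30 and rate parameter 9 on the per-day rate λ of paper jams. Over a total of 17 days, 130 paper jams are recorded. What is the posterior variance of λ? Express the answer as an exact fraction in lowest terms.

Total count 130 over total exposure 17 days.
The Gamma prior is conjugate for the Poisson rate, so λ | data ~ Gamma(30+130, 9+17) = Gamma(160, 26).
Posterior variance = α'/β'² = 160/676 = 40/169.

40/169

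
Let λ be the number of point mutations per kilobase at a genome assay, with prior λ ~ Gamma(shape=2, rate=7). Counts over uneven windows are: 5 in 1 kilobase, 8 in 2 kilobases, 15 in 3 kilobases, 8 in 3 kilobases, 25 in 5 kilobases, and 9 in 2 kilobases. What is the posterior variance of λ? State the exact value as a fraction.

72/529

Total count: 5 + 8 + 15 + 8 + 25 + 9 = 70.
Total exposure: 1 + 2 + 3 + 3 + 5 + 2 = 16 kilobases.
The Gamma prior is conjugate for the Poisson rate, so λ | data ~ Gamma(2+70, 7+16) = Gamma(72, 23).
Posterior variance = α'/β'² = 72/529.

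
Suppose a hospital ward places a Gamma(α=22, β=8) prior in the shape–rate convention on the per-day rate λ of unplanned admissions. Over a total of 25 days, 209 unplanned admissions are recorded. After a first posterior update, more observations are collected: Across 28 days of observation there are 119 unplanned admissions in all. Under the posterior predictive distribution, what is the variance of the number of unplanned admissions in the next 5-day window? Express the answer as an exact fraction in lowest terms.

Total count 209 over total exposure 25 days.
After the first batch: Gamma(22 + 209, 8 + 25) = Gamma(231, 33).
Total count 119 over total exposure 28 days.
After the second batch: Gamma(231 + 119, 33 + 28) = Gamma(350, 61).
The posterior predictive for a window of length T is Negative Binomial with variance T·α'·(β'+T)/β'² = 5·350·66/3721 = 115500/3721.

115500/3721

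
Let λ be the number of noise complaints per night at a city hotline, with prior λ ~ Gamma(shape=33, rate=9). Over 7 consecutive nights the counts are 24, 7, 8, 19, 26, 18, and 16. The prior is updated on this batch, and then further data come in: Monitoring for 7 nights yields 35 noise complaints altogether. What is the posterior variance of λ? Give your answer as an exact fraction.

Total count: 24 + 7 + 8 + 19 + 26 + 18 + 16 = 118.
Total exposure: 7 nights.
After the first batch: Gamma(33 + 118, 9 + 7) = Gamma(151, 16).
Total count 35 over total exposure 7 nights.
After the second batch: Gamma(151 + 35, 16 + 7) = Gamma(186, 23).
Posterior variance = α'/β'² = 186/529.

186/529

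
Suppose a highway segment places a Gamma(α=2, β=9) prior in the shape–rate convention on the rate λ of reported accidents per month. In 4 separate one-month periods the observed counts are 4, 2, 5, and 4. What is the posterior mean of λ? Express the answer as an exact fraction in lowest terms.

Total count: 4 + 2 + 5 + 4 = 15.
Total exposure: 4 months.
By Gamma–Poisson conjugacy, the posterior is Gamma(α + Σx, β + Σt) = Gamma(2 + 15, 9 + 4) = Gamma(17, 13).
Posterior mean = α'/β' = 17/13.

17/13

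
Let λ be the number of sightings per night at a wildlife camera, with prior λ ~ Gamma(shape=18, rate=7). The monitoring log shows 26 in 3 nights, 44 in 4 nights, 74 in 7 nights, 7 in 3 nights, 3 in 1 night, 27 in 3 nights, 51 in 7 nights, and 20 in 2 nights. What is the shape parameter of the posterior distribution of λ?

270

Total count: 26 + 44 + 74 + 7 + 3 + 27 + 51 + 20 = 252.
Total exposure: 3 + 4 + 7 + 3 + 1 + 3 + 7 + 2 = 30 nights.
Gamma(α, β) with Poisson data over total exposure Σt gives posterior Gamma(α+Σx, β+Σt) = Gamma(270, 37).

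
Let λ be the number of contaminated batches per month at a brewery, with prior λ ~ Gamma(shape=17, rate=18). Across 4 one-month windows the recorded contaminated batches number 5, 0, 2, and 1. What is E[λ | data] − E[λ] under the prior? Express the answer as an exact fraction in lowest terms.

19/99

Total count: 5 + 0 + 2 + 1 = 8.
Total exposure: 4 months.
By Gamma–Poisson conjugacy, the posterior is Gamma(α + Σx, β + Σt) = Gamma(17 + 8, 18 + 4) = Gamma(25, 22).
Posterior mean = 25/22 = 25/22; prior mean = 17/18 = 17/18. Difference = 25/22 − 17/18 = 19/99.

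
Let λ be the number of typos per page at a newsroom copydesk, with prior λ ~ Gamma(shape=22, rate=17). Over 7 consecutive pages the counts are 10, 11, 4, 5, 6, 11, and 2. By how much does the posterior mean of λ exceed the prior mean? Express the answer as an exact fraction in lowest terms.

679/408

Total count: 10 + 11 + 4 + 5 + 6 + 11 + 2 = 49.
Total exposure: 7 pages.
Posterior: α' = 22 + 49 = 71, β' = 17 + 7 = 24.
Posterior mean = 71/24 = 71/24; prior mean = 22/17 = 22/17. Difference = 71/24 − 22/17 = 679/408.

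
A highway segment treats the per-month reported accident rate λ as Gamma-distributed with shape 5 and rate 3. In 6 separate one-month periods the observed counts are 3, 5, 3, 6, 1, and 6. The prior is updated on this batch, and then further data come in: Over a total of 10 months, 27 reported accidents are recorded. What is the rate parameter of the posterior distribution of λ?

19

Total count: 3 + 5 + 3 + 6 + 1 + 6 = 24.
Total exposure: 6 months.
After the first batch: Gamma(5 + 24, 3 + 6) = Gamma(29, 9).
Total count 27 over total exposure 10 months.
After the second batch: Gamma(29 + 27, 9 + 10) = Gamma(56, 19).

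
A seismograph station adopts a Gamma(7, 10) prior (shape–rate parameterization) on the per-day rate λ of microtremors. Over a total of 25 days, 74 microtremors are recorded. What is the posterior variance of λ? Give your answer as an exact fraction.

Total count 74 over total exposure 25 days.
Gamma(α, β) with Poisson data over total exposure Σt gives posterior Gamma(α+Σx, β+Σt) = Gamma(81, 35).
Posterior variance = α'/β'² = 81/1225.

81/1225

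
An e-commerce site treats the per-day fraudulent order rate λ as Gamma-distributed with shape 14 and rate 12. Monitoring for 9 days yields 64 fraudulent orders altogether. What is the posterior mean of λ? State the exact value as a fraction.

26/7

Total count 64 over total exposure 9 days.
Gamma(α, β) with Poisson data over total exposure Σt gives posterior Gamma(α+Σx, β+Σt) = Gamma(78, 21).
Posterior mean = α'/β' = 78/21 = 26/7.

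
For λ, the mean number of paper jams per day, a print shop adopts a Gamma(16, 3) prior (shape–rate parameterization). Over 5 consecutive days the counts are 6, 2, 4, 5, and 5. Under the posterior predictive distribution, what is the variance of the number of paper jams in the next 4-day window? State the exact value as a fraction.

57/2

Total count: 6 + 2 + 4 + 5 + 5 = 22.
Total exposure: 5 days.
The Gamma prior is conjugate for the Poisson rate, so λ | data ~ Gamma(16+22, 3+5) = Gamma(38, 8).
The posterior predictive for a window of length T is Negative Binomial with variance T·α'·(β'+T)/β'² = 4·38·12/64 = 57/2.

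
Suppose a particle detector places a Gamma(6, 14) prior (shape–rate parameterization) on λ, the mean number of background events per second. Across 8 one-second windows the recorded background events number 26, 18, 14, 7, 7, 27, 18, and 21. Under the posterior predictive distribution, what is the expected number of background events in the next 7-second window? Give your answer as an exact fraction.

504/11

Total count: 26 + 18 + 14 + 7 + 7 + 27 + 18 + 21 = 138.
Total exposure: 8 seconds.
Posterior: α' = 6 + 138 = 144, β' = 14 + 8 = 22.
Predictive mean over a 7-second window = T·E[λ|data] = 7·144/22 = 504/11.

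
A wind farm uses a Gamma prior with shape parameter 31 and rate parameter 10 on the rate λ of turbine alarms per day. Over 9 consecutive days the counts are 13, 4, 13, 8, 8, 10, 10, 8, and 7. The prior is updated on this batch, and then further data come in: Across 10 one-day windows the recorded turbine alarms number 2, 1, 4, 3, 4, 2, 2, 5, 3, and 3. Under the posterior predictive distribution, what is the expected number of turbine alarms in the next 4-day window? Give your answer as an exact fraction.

Total count: 13 + 4 + 13 + 8 + 8 + 10 + 10 + 8 + 7 = 81.
Total exposure: 9 days.
After the first batch: Gamma(31 + 81, 10 + 9) = Gamma(112, 19).
Total count: 2 + 1 + 4 + 3 + 4 + 2 + 2 + 5 + 3 + 3 = 29.
Total exposure: 10 days.
After the second batch: Gamma(112 + 29, 19 + 10) = Gamma(141, 29).
Predictive mean over a 4-day window = T·E[λ|data] = 4·141/29 = 564/29.

564/29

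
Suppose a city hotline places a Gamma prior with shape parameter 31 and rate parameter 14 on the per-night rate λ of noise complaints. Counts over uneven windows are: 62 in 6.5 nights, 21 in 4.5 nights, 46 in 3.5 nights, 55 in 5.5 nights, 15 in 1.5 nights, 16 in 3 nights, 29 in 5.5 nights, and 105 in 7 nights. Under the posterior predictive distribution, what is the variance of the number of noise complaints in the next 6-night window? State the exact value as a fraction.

Total count: 62 + 21 + 46 + 55 + 15 + 16 + 29 + 105 = 349.
Total exposure: 6.5 + 4.5 + 3.5 + 5.5 + 1.5 + 3 + 5.5 + 7 = 37 nights.
Conjugate update: add total count to the shape and total exposure to the rate, giving Gamma(380, 51).
The posterior predictive for a window of length T is Negative Binomial with variance T·α'·(β'+T)/β'² = 6·380·57/2601 = 14440/289.

14440/289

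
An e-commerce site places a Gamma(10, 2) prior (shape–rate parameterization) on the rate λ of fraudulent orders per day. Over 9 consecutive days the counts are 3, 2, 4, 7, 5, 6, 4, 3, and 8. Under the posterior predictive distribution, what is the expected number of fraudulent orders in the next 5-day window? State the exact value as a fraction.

260/11

Total count: 3 + 2 + 4 + 7 + 5 + 6 + 4 + 3 + 8 = 42.
Total exposure: 9 days.
The Gamma prior is conjugate for the Poisson rate, so λ | data ~ Gamma(10+42, 2+9) = Gamma(52, 11).
Predictive mean over a 5-day window = T·E[λ|data] = 5·52/11 = 260/11.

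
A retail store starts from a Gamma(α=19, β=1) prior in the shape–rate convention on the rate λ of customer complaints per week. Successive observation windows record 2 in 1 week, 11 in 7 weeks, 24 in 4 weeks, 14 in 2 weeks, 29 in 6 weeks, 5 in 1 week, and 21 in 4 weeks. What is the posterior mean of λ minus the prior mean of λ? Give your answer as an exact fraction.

-369/26

Total count: 2 + 11 + 24 + 14 + 29 + 5 + 21 = 106.
Total exposure: 1 + 7 + 4 + 2 + 6 + 1 + 4 = 25 weeks.
By Gamma–Poisson conjugacy, the posterior is Gamma(α + Σx, β + Σt) = Gamma(19 + 106, 1 + 25) = Gamma(125, 26).
Posterior mean = 125/26 = 125/26; prior mean = 19/1 = 19. Difference = 125/26 − 19 = -369/26.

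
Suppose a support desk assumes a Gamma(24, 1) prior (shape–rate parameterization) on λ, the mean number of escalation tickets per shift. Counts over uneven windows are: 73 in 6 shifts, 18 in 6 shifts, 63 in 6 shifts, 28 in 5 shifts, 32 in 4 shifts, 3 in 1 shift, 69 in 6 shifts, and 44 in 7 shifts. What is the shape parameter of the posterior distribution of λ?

Total count: 73 + 18 + 63 + 28 + 32 + 3 + 69 + 44 = 330.
Total exposure: 6 + 6 + 6 + 5 + 4 + 1 + 6 + 7 = 41 shifts.
The Gamma prior is conjugate for the Poisson rate, so λ | data ~ Gamma(24+330, 1+41) = Gamma(354, 42).

354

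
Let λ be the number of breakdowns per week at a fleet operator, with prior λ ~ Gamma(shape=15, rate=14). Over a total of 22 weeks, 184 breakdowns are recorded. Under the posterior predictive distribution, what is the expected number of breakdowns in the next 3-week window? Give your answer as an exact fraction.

199/12

Total count 184 over total exposure 22 weeks.
Gamma(α, β) with Poisson data over total exposure Σt gives posterior Gamma(α+Σx, β+Σt) = Gamma(199, 36).
Predictive mean over a 3-week window = T·E[λ|data] = 3·199/36 = 199/12.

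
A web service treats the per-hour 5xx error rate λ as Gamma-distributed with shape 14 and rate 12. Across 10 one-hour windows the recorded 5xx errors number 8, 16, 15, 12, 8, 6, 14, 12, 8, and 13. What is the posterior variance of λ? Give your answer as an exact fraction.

Total count: 8 + 16 + 15 + 12 + 8 + 6 + 14 + 12 + 8 + 13 = 112.
Total exposure: 10 hours.
By Gamma–Poisson conjugacy, the posterior is Gamma(α + Σx, β + Σt) = Gamma(14 + 112, 12 + 10) = Gamma(126, 22).
Posterior variance = α'/β'² = 126/484 = 63/242.

63/242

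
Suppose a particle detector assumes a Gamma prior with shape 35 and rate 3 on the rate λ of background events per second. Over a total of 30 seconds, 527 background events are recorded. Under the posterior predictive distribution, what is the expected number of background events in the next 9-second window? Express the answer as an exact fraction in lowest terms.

Total count 527 over total exposure 30 seconds.
Gamma(α, β) with Poisson data over total exposure Σt gives posterior Gamma(α+Σx, β+Σt) = Gamma(562, 33).
Predictive mean over a 9-second window = T·E[λ|data] = 9·562/33 = 1686/11.

1686/11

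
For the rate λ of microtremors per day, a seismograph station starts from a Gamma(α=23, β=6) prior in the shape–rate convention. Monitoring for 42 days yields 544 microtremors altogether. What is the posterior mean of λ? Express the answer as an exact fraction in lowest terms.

189/16

Total count 544 over total exposure 42 days.
By Gamma–Poisson conjugacy, the posterior is Gamma(α + Σx, β + Σt) = Gamma(23 + 544, 6 + 42) = Gamma(567, 48).
Posterior mean = α'/β' = 567/48 = 189/16.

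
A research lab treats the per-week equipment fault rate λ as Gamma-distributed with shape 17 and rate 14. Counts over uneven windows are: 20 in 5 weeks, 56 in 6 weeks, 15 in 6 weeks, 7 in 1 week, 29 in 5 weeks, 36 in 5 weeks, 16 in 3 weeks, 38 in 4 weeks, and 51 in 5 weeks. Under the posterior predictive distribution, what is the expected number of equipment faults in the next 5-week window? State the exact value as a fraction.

475/18

Total count: 20 + 56 + 15 + 7 + 29 + 36 + 16 + 38 + 51 = 268.
Total exposure: 5 + 6 + 6 + 1 + 5 + 5 + 3 + 4 + 5 = 40 weeks.
The Gamma prior is conjugate for the Poisson rate, so λ | data ~ Gamma(17+268, 14+40) = Gamma(285, 54).
Predictive mean over a 5-week window = T·E[λ|data] = 5·285/54 = 475/18.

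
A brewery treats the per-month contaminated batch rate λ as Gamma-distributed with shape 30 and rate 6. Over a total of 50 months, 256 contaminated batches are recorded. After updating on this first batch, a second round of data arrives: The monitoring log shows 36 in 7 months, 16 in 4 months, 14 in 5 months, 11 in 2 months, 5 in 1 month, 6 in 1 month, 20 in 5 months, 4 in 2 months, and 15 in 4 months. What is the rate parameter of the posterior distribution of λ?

87

Total count 256 over total exposure 50 months.
After the first batch: Gamma(30 + 256, 6 + 50) = Gamma(286, 56).
Total count: 36 + 16 + 14 + 11 + 5 + 6 + 20 + 4 + 15 = 127.
Total exposure: 7 + 4 + 5 + 2 + 1 + 1 + 5 + 2 + 4 = 31 months.
After the second batch: Gamma(286 + 127, 56 + 31) = Gamma(413, 87).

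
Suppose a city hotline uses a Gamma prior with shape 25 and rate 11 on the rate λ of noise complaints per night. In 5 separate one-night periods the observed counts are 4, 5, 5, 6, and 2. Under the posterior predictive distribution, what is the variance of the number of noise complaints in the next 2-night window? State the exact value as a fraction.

Total count: 4 + 5 + 5 + 6 + 2 = 22.
Total exposure: 5 nights.
The Gamma prior is conjugate for the Poisson rate, so λ | data ~ Gamma(25+22, 11+5) = Gamma(47, 16).
The posterior predictive for a window of length T is Negative Binomial with variance T·α'·(β'+T)/β'² = 2·47·18/256 = 423/64.

423/64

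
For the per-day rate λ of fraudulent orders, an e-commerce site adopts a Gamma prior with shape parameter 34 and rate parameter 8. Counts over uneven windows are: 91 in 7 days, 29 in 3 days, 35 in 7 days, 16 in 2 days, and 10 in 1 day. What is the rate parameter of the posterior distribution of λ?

28

Total count: 91 + 29 + 35 + 16 + 10 = 181.
Total exposure: 7 + 3 + 7 + 2 + 1 = 20 days.
The Gamma prior is conjugate for the Poisson rate, so λ | data ~ Gamma(34+181, 8+20) = Gamma(215, 28).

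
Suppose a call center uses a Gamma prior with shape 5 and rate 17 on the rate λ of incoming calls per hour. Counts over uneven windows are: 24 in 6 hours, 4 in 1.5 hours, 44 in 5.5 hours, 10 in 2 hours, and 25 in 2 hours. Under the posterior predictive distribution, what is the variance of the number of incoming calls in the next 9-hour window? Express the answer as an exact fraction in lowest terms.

10836/289

Total count: 24 + 4 + 44 + 10 + 25 = 107.
Total exposure: 6 + 1.5 + 5.5 + 2 + 2 = 17 hours.
The Gamma prior is conjugate for the Poisson rate, so λ | data ~ Gamma(5+107, 17+17) = Gamma(112, 34).
The posterior predictive for a window of length T is Negative Binomial with variance T·α'·(β'+T)/β'² = 9·112·43/1156 = 10836/289.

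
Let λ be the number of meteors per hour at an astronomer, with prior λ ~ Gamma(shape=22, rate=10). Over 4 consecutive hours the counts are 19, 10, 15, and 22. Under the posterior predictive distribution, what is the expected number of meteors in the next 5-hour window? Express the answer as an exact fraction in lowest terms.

Total count: 19 + 10 + 15 + 22 = 66.
Total exposure: 4 hours.
By Gamma–Poisson conjugacy, the posterior is Gamma(α + Σx, β + Σt) = Gamma(22 + 66, 10 + 4) = Gamma(88, 14).
Predictive mean over a 5-hour window = T·E[λ|data] = 5·88/14 = 220/7.

220/7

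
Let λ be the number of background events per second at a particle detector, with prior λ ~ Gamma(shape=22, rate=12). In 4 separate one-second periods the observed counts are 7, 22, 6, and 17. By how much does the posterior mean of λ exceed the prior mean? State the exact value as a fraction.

Total count: 7 + 22 + 6 + 17 = 52.
Total exposure: 4 seconds.
Gamma(α, β) with Poisson data over total exposure Σt gives posterior Gamma(α+Σx, β+Σt) = Gamma(74, 16).
Posterior mean = 74/16 = 37/8; prior mean = 22/12 = 11/6. Difference = 37/8 − 11/6 = 67/24.

67/24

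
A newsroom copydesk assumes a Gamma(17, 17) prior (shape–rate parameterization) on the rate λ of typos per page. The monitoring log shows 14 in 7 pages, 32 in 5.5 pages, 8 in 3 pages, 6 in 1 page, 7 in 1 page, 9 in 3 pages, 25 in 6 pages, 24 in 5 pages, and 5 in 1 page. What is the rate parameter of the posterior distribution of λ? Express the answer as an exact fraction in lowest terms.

99/2

Total count: 14 + 32 + 8 + 6 + 7 + 9 + 25 + 24 + 5 = 130.
Total exposure: 7 + 5.5 + 3 + 1 + 1 + 3 + 6 + 5 + 1 = 32.5 pages.
The Gamma prior is conjugate for the Poisson rate, so λ | data ~ Gamma(17+130, 17+32.5) = Gamma(147, 99/2).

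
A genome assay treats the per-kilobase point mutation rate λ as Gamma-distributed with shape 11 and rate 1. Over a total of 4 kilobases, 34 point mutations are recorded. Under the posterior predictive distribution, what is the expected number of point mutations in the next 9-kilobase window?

Total count 34 over total exposure 4 kilobases.
Posterior: α' = 11 + 34 = 45, β' = 1 + 4 = 5.
Predictive mean over a 9-kilobase window = T·E[λ|data] = 9·45/5 = 81.

81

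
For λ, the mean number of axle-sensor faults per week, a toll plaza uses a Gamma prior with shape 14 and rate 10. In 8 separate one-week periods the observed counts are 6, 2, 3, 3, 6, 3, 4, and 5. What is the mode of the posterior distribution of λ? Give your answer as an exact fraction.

5/2

Total count: 6 + 2 + 3 + 3 + 6 + 3 + 4 + 5 = 32.
Total exposure: 8 weeks.
By Gamma–Poisson conjugacy, the posterior is Gamma(α + Σx, β + Σt) = Gamma(14 + 32, 10 + 8) = Gamma(46, 18).
Posterior mode = (α'−1)/β' = 45/18 = 5/2.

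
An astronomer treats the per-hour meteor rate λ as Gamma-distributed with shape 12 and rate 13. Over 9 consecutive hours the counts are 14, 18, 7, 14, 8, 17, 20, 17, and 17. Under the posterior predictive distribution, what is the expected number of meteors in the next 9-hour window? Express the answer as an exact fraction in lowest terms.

Total count: 14 + 18 + 7 + 14 + 8 + 17 + 20 + 17 + 17 = 132.
Total exposure: 9 hours.
Posterior: α' = 12 + 132 = 144, β' = 13 + 9 = 22.
Predictive mean over a 9-hour window = T·E[λ|data] = 9·144/22 = 648/11.

648/11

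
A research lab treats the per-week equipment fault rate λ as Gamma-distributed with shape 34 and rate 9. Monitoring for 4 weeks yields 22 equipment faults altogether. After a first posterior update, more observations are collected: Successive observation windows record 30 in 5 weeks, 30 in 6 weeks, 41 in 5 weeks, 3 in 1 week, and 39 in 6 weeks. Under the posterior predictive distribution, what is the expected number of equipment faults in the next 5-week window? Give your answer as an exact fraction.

995/36

Total count 22 over total exposure 4 weeks.
After the first batch: Gamma(34 + 22, 9 + 4) = Gamma(56, 13).
Total count: 30 + 30 + 41 + 3 + 39 = 143.
Total exposure: 5 + 6 + 5 + 1 + 6 = 23 weeks.
After the second batch: Gamma(56 + 143, 13 + 23) = Gamma(199, 36).
Predictive mean over a 5-week window = T·E[λ|data] = 5·199/36 = 995/36.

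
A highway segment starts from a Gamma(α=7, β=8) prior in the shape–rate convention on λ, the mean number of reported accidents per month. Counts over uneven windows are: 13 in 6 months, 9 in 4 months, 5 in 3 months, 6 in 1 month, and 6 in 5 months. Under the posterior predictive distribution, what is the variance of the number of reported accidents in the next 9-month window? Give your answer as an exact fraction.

Total count: 13 + 9 + 5 + 6 + 6 = 39.
Total exposure: 6 + 4 + 3 + 1 + 5 = 19 months.
Posterior: α' = 7 + 39 = 46, β' = 8 + 19 = 27.
The posterior predictive for a window of length T is Negative Binomial with variance T·α'·(β'+T)/β'² = 9·46·36/729 = 184/9.

184/9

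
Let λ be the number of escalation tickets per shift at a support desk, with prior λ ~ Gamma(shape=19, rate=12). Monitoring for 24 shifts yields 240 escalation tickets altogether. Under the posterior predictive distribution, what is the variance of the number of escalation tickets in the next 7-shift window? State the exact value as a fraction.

77959/1296

Total count 240 over total exposure 24 shifts.
Conjugate update: add total count to the shape and total exposure to the rate, giving Gamma(259, 36).
The posterior predictive for a window of length T is Negative Binomial with variance T·α'·(β'+T)/β'² = 7·259·43/1296 = 77959/1296.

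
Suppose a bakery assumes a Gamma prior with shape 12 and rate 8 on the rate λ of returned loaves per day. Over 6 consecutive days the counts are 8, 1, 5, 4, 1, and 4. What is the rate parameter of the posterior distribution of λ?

Total count: 8 + 1 + 5 + 4 + 1 + 4 = 23.
Total exposure: 6 days.
Conjugate update: add total count to the shape and total exposure to the rate, giving Gamma(35, 14).

14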